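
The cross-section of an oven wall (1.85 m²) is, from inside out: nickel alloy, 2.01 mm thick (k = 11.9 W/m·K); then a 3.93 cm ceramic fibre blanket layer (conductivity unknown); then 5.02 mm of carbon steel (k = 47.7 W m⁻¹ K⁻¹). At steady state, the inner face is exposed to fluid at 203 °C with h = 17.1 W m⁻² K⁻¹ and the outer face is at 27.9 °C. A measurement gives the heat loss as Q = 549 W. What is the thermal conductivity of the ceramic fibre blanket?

ΣR = ΔT/Q = |203 − 27.9|/549 = 0.3189 K/W
Known resistances:
  R_conv,in = 1/(hA) = 1/(17.1·1.85) = 0.03161 K/W
  R_nickel alloy = L/(kA) = 0.00201/(11.9·1.85) = 9.130×10^-5 K/W
  R_carbon steel = L/(kA) = 0.00502/(47.7·1.85) = 5.689×10^-5 K/W
R_ceramic fibre blanket = ΣR − ΣR_known = 0.3189 − 0.03176 = 0.2871 K/W
L/(kA) = 0.2871 ⇒ k = 0.0393/(0.2871·1.85) = 0.0740 W/m·K

k = 0.0740 W/m·K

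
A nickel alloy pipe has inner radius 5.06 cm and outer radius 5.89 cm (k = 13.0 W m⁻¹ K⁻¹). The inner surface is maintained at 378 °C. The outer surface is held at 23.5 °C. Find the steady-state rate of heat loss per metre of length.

Q' = 191 kW/m

Q' = 2πk·ΔT/ln(r₂/r₁) = 2π × 13.0 × 354.5 / ln(0.0589/0.0506) = 1.91×10^5 W/m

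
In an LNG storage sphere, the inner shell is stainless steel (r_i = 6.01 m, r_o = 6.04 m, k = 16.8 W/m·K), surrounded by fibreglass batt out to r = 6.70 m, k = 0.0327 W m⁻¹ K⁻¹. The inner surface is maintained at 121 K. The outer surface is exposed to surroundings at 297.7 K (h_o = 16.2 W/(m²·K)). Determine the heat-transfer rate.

Q = 4.44 kW

Series thermal resistances, inner to outer:
  R_stainless steel = (1/6.01 − 1/6.04)/(4πk) = 8.264×10^-4/(4π·16.8) = 3.915×10^-6 K/W
  R_fibreglass batt = (1/6.04 − 1/6.70)/(4πk) = 0.01631/(4π·0.0327) = 0.03969 K/W
  R_conv,out = 1/(4πr²h) = 1/(4π·6.70²·16.2) = 1.094×10^-4 K/W
ΣR = 3.915×10^-6 + 0.03969 + 1.094×10^-4 = 0.03980 K/W
Q = ΔT/ΣR = (121 K − 297.7 K)/0.03980 = -4440 W
(Negative Q ⇒ heat flows inward; heat gain = 4440 W.)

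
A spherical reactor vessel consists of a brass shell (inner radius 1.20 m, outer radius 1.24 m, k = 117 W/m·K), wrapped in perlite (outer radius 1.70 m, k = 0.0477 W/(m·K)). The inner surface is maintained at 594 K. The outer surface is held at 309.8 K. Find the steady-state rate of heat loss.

Q = 781 W

Resistance network (inner→outer):
  R_brass = (1/1.20 − 1/1.24)/(4πk) = 0.02688/(4π·117) = 1.828×10^-5 K/W
  R_perlite = (1/1.24 − 1/1.70)/(4πk) = 0.2182/(4π·0.0477) = 0.3640 K/W
ΣR = 1.828×10^-5 + 0.3640 = 0.3640 K/W
Q = ΔT/ΣR = (594 K − 309.8 K)/0.3640 = 781 W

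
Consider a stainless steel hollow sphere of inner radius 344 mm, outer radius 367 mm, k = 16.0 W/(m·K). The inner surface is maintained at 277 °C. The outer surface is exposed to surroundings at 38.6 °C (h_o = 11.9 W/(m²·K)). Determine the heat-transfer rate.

Q = 4.72 kW

Resistance network (inner→outer):
  R_stainless steel = (1/0.344 − 1/0.367)/(4πk) = 0.1822/(4π·16.0) = 9.061×10^-4 K/W
  R_conv,out = 1/(4πr²h) = 1/(4π·0.367²·11.9) = 0.04965 K/W
ΣR = 9.061×10^-4 + 0.04965 = 0.05056 K/W
Q = ΔT/ΣR = (277 °C − 38.6 °C)/0.05056 = 4720 W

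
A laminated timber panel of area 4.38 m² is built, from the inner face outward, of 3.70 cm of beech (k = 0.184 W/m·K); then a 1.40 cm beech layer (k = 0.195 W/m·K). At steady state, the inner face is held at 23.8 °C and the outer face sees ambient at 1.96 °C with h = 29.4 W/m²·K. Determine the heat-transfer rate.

Q = 312 W

Treat each layer as a resistance in series:
  R_beech = L/(kA) = 0.0370/(0.184·4.38) = 0.04591 K/W
  R_beech = L/(kA) = 0.0140/(0.195·4.38) = 0.01639 K/W
  R_conv,out = 1/(hA) = 1/(29.4·4.38) = 0.007766 K/W
ΣR = 0.04591 + 0.01639 + 0.007766 = 0.07007 K/W
Q = ΔT/ΣR = (23.8 °C − 1.96 °C)/0.07007 = 312 W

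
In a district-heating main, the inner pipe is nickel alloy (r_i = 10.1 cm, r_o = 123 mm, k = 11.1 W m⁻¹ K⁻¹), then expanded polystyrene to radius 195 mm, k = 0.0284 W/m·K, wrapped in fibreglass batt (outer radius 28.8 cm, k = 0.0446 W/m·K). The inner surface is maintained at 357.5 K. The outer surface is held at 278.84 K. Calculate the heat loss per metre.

Series thermal resistances, inner to outer:
  R'_nickel alloy = ln(0.123/0.101)/(2πk) = 0.1971/(2π·11.1) = 0.002826 m·K/W
  R'_expanded polystyrene = ln(0.195/0.123)/(2πk) = 0.4608/(2π·0.0284) = 2.582 m·K/W
  R'_fibreglass batt = ln(0.288/0.195)/(2πk) = 0.3900/(2π·0.0446) = 1.392 m·K/W
ΣR = 0.002826 + 2.582 + 1.392 = 3.977 m·K/W
Q' = ΔT/ΣR = (357.5 K − 278.84 K)/3.977 = 19.8 W/m

Q' = 19.8 W/m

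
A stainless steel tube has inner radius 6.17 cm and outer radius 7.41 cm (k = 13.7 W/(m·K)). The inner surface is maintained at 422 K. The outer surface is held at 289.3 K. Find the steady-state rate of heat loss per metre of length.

Q' = 62400 W/m

Q' = 2πk·ΔT/ln(r₂/r₁) = 2π × 13.7 × 132.7 / ln(0.0741/0.0617) = 62400 W/m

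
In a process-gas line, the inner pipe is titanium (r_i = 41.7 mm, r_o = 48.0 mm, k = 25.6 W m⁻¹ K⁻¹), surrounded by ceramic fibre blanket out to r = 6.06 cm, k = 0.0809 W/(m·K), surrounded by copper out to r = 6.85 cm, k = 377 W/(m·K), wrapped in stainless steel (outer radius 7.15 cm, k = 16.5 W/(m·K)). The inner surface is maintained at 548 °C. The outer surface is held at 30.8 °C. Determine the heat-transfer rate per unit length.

Series thermal resistances, inner to outer:
  R'_titanium = ln(0.0480/0.0417)/(2πk) = 0.1407/(2π·25.6) = 8.747×10^-4 m·K/W
  R'_ceramic fibre blanket = ln(0.0606/0.0480)/(2πk) = 0.2331/(2π·0.0809) = 0.4586 m·K/W
  R'_copper = ln(0.0685/0.0606)/(2πk) = 0.1225/(2π·377) = 5.173×10^-5 m·K/W
  R'_stainless steel = ln(0.0715/0.0685)/(2πk) = 0.04286/(2π·16.5) = 4.135×10^-4 m·K/W
ΣR = 8.747×10^-4 + 0.4586 + 5.173×10^-5 + 4.135×10^-4 = 0.4599 m·K/W
Q' = ΔT/ΣR = (548 °C − 30.8 °C)/0.4599 = 1120 W/m

Q' = 1120 W/m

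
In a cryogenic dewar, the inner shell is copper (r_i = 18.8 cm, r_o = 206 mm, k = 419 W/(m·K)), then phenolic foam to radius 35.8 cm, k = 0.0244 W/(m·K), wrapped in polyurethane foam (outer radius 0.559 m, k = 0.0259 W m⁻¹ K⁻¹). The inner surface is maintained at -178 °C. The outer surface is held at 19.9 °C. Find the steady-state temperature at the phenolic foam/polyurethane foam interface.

T = -42.4 °C

Series thermal resistances, inner to outer:
  R_copper = (1/0.188 − 1/0.206)/(4πk) = 0.4648/(4π·419) = 8.827×10^-5 K/W
  R_phenolic foam = (1/0.206 − 1/0.358)/(4πk) = 2.061/(4π·0.0244) = 6.722 K/W
  R_polyurethane foam = (1/0.358 − 1/0.559)/(4πk) = 1.004/(4π·0.0259) = 3.086 K/W
ΣR = 8.827×10^-5 + 6.722 + 3.086 = 9.808 K/W
Q = ΔT/ΣR = (-178 °C − 19.9 °C)/9.808 = -20.18 W
From the inner boundary to the phenolic foam/polyurethane foam interface, ΣR_partial = 6.722 K/W.
T_interface = T_in − Q·ΣR_partial = -178 °C − (-20.18)(6.722) = -42.4 °C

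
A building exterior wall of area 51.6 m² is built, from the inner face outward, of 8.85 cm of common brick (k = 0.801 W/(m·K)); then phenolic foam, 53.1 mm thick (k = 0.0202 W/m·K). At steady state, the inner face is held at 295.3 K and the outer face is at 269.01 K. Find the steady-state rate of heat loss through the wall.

Q = 495 W

Series thermal resistances, inner to outer:
  R_common brick = L/(kA) = 0.0885/(0.801·51.6) = 0.002141 K/W
  R_phenolic foam = L/(kA) = 0.0531/(0.0202·51.6) = 0.05094 K/W
ΣR = 0.002141 + 0.05094 = 0.05308 K/W
Q = ΔT/ΣR = (295.3 K − 269.01 K)/0.05308 = 495 W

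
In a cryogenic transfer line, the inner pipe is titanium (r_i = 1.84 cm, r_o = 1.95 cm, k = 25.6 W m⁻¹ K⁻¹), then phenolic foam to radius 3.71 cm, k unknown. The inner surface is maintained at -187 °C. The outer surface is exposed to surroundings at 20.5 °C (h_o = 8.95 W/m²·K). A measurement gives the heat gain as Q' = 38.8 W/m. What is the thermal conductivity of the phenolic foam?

ΣR = ΔT/Q' = |-187 − 20.5|/38.8 = 5.348 m·K/W
Known resistances:
  R'_titanium = ln(0.0195/0.0184)/(2πk) = 0.05806/(2π·25.6) = 3.610×10^-4 m·K/W
  R'_conv,out = 1/(2πr h) = 1/(2π·0.0371·8.95) = 0.4793 m·K/W
R_phenolic foam = ΣR − ΣR_known = 5.348 − 0.4797 = 4.868 m·K/W
ln(r₂/r₁)/(2πk) = 4.868 ⇒ k = 0.6432/(2π·4.868) = 0.0210 W/m·K

k = 0.0210 W/m·K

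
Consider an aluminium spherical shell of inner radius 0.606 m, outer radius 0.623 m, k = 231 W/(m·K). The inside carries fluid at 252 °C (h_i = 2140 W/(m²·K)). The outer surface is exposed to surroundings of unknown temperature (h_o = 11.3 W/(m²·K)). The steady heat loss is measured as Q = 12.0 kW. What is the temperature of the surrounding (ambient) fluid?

T_out = 32.9 °C

Series resistances:
  R_conv,in = 1/(4πr²h) = 1/(4π·0.606²·2140) = 1.013×10^-4 K/W
  R_aluminium = (1/0.606 − 1/0.623)/(4πk) = 0.04503/(4π·231) = 1.551×10^-5 K/W
  R_conv,out = 1/(4πr²h) = 1/(4π·0.623²·11.3) = 0.01814 K/W
ΣR = 0.01826 K/W
ΔT = Q·ΣR = 12000 × 0.01826 = 219.1 K
Heat flows outward, so T_out = T_in − ΔT = 252 − 219.1 = 32.9 °C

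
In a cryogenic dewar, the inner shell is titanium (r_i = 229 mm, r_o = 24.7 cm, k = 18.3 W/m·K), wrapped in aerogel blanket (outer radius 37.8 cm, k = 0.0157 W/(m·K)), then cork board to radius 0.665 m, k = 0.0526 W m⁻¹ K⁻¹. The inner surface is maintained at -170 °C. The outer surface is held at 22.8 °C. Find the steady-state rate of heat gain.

Treat each layer as a resistance in series:
  R_titanium = (1/0.229 − 1/0.247)/(4πk) = 0.3182/(4π·18.3) = 0.001384 K/W
  R_aerogel blanket = (1/0.247 − 1/0.378)/(4πk) = 1.403/(4π·0.0157) = 7.112 K/W
  R_cork board = (1/0.378 − 1/0.665)/(4πk) = 1.142/(4π·0.0526) = 1.727 K/W
ΣR = 0.001384 + 7.112 + 1.727 = 8.840 K/W
Q = ΔT/ΣR = (-170 °C − 22.8 °C)/8.840 = -21.8 W
(Negative Q ⇒ heat flows inward; heat gain = 21.8 W.)

Q = 21.8 W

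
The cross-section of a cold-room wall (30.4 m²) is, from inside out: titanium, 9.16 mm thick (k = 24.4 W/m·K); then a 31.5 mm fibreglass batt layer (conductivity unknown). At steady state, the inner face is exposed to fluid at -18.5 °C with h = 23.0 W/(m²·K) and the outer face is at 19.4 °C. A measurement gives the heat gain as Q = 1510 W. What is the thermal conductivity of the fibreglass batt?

k = 0.0438 W/m·K

ΣR = ΔT/Q = |-18.5 − 19.4|/1510 = 0.02510 K/W
Known resistances:
  R_conv,in = 1/(hA) = 1/(23.0·30.4) = 0.001430 K/W
  R_titanium = L/(kA) = 0.00916/(24.4·30.4) = 1.235×10^-5 K/W
R_fibreglass batt = ΣR − ΣR_known = 0.02510 − 0.001442 = 0.02366 K/W
L/(kA) = 0.02366 ⇒ k = 0.0315/(0.02366·30.4) = 0.0438 W/m·K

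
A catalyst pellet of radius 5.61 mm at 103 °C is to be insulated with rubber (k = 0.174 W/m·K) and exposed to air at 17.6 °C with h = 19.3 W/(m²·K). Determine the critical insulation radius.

r_cr = 1.80 cm

For a sphere, r_cr = 2k_ins/h = 2·0.174/19.3 = 0.0180 m = 1.80 cm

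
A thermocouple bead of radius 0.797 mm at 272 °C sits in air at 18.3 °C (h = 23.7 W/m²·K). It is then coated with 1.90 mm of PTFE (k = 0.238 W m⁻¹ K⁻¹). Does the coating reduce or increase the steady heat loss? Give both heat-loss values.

increases: 0.0480 → 0.335 W

Critical radius for a sphere: r_cr = 2k/h = 0.0201 m = 2.01 cm.
Outer radius after coating: r₂ = 7.97×10^-4 + 0.00190 = 0.002697 m.
Since r₁ < r_cr and r₂ ≤ r_cr, the coating moves toward the maximum at r_cr — heat loss rises.
Bare: R = 1/(4πr₁²h) = 5286 K/W; Q = 253.7/5286 = 0.0480 W.
Coated: R = R_cond + R_conv = 757.2 K/W; Q = 253.7/757.2 = 0.335 W.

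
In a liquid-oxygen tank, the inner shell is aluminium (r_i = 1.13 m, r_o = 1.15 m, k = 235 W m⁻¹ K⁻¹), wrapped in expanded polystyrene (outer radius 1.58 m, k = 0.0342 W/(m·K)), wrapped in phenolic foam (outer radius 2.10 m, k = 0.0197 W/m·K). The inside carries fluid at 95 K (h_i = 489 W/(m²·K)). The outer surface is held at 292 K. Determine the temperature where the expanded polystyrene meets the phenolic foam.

T = 186.7 K

Treat each layer as a resistance in series:
  R_conv,in = 1/(4πr²h) = 1/(4π·1.13²·489) = 1.274×10^-4 K/W
  R_aluminium = (1/1.13 − 1/1.15)/(4πk) = 0.01539/(4π·235) = 5.212×10^-6 K/W
  R_expanded polystyrene = (1/1.15 − 1/1.58)/(4πk) = 0.2367/(4π·0.0342) = 0.5507 K/W
  R_phenolic foam = (1/1.58 − 1/2.10)/(4πk) = 0.1567/(4π·0.0197) = 0.6331 K/W
ΣR = 1.274×10^-4 + 5.212×10^-6 + 0.5507 + 0.6331 = 1.184 K/W
Q = ΔT/ΣR = (95 K − 292 K)/1.184 = -166.4 W
From the inner boundary to the expanded polystyrene/phenolic foam interface, ΣR_partial = 0.5508 K/W.
T_interface = T_in − Q·ΣR_partial = 95 K − (-166.4)(0.5508) = 186.7 K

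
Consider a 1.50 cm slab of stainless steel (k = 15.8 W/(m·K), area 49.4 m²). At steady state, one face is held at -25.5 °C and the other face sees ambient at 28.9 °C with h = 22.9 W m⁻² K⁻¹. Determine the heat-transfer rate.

Q = 60.2 kW

Resistance network (inner→outer):
  R_stainless steel = L/(kA) = 0.0150/(15.8·49.4) = 1.922×10^-5 K/W
  R_conv,out = 1/(hA) = 1/(22.9·49.4) = 8.840×10^-4 K/W
ΣR = 1.922×10^-5 + 8.840×10^-4 = 9.032×10^-4 K/W
Q = ΔT/ΣR = (-25.5 °C − 28.9 °C)/9.032×10^-4 = -60200 W
(Negative Q ⇒ heat flows inward; heat gain = 60200 W.)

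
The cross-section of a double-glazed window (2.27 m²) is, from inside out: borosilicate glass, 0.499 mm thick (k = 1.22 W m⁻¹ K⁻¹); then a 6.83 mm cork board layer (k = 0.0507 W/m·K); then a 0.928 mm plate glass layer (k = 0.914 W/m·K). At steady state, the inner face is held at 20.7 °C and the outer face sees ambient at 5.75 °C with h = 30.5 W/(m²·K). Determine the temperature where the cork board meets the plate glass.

T = 8.74 °C

Series thermal resistances, inner to outer:
  R_borosilicate glass = L/(kA) = 4.99×10^-4/(1.22·2.27) = 1.802×10^-4 K/W
  R_cork board = L/(kA) = 0.00683/(0.0507·2.27) = 0.05935 K/W
  R_plate glass = L/(kA) = 9.28×10^-4/(0.914·2.27) = 4.473×10^-4 K/W
  R_conv,out = 1/(hA) = 1/(30.5·2.27) = 0.01444 K/W
ΣR = 1.802×10^-4 + 0.05935 + 4.473×10^-4 + 0.01444 = 0.07442 K/W
Q = ΔT/ΣR = (20.7 °C − 5.75 °C)/0.07442 = 200.9 W
From the inner boundary to the cork board/plate glass interface, ΣR_partial = 0.05953 K/W.
T_interface = T_in − Q·ΣR_partial = 20.7 °C − (200.9)(0.05953) = 8.74 °C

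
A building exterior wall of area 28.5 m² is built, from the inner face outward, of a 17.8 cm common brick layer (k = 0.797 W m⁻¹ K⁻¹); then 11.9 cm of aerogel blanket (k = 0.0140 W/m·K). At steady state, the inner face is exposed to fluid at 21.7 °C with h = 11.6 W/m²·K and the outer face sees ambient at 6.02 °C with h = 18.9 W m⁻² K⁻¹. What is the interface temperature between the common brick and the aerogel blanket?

Resistance network (inner→outer):
  R_conv,in = 1/(hA) = 1/(11.6·28.5) = 0.003025 K/W
  R_common brick = L/(kA) = 0.178/(0.797·28.5) = 0.007836 K/W
  R_aerogel blanket = L/(kA) = 0.119/(0.0140·28.5) = 0.2982 K/W
  R_conv,out = 1/(hA) = 1/(18.9·28.5) = 0.001856 K/W
ΣR = 0.003025 + 0.007836 + 0.2982 + 0.001856 = 0.3109 K/W
Q = ΔT/ΣR = (21.7 °C − 6.02 °C)/0.3109 = 50.43 W
From the inner boundary to the common brick/aerogel blanket interface, ΣR_partial = 0.01086 K/W.
T_interface = T_in − Q·ΣR_partial = 21.7 °C − (50.43)(0.01086) = 21.2 °C

T = 21.2 °C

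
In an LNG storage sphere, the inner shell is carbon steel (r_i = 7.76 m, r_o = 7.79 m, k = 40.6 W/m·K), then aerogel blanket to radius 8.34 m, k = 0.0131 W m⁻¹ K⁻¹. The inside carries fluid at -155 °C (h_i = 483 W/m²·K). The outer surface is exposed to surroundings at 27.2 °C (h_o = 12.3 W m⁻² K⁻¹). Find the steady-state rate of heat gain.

Series thermal resistances, inner to outer:
  R_conv,in = 1/(4πr²h) = 1/(4π·7.76²·483) = 2.736×10^-6 K/W
  R_carbon steel = (1/7.76 − 1/7.79)/(4πk) = 4.963×10^-4/(4π·40.6) = 9.727×10^-7 K/W
  R_aerogel blanket = (1/7.79 − 1/8.34)/(4πk) = 0.008466/(4π·0.0131) = 0.05143 K/W
  R_conv,out = 1/(4πr²h) = 1/(4π·8.34²·12.3) = 9.301×10^-5 K/W
ΣR = 2.736×10^-6 + 9.727×10^-7 + 0.05143 + 9.301×10^-5 = 0.05153 K/W
Q = ΔT/ΣR = (-155 °C − 27.2 °C)/0.05153 = -3540 W
(Negative Q ⇒ heat flows inward; heat gain = 3540 W.)

Q = 3.54 kW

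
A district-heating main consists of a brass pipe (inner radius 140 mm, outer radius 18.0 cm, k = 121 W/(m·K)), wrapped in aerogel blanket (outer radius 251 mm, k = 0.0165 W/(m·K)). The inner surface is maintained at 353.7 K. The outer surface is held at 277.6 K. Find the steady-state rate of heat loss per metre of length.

Q' = 23.7 W/m

Series thermal resistances, inner to outer:
  R'_brass = ln(0.180/0.140)/(2πk) = 0.2513/(2π·121) = 3.306×10^-4 m·K/W
  R'_aerogel blanket = ln(0.251/0.180)/(2πk) = 0.3325/(2π·0.0165) = 3.207 m·K/W
ΣR = 3.306×10^-4 + 3.207 = 3.207 m·K/W
Q' = ΔT/ΣR = (353.7 K − 277.6 K)/3.207 = 23.7 W/m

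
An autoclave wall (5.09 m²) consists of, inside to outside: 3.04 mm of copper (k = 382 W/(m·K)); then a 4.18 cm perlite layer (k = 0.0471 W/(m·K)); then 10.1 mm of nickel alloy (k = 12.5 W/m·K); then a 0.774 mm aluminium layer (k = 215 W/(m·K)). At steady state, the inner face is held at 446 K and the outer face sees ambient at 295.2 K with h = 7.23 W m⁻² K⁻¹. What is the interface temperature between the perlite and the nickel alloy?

Resistance network (inner→outer):
  R_copper = L/(kA) = 0.00304/(382·5.09) = 1.563×10^-6 K/W
  R_perlite = L/(kA) = 0.0418/(0.0471·5.09) = 0.1744 K/W
  R_nickel alloy = L/(kA) = 0.0101/(12.5·5.09) = 1.587×10^-4 K/W
  R_aluminium = L/(kA) = 7.74×10^-4/(215·5.09) = 7.073×10^-7 K/W
  R_conv,out = 1/(hA) = 1/(7.23·5.09) = 0.02717 K/W
ΣR = 1.563×10^-6 + 0.1744 + 1.587×10^-4 + 7.073×10^-7 + 0.02717 = 0.2017 K/W
Q = ΔT/ΣR = (446 K − 295.2 K)/0.2017 = 747.6 W
From the inner boundary to the perlite/nickel alloy interface, ΣR_partial = 0.1744 K/W.
T_interface = T_in − Q·ΣR_partial = 446 K − (747.6)(0.1744) = 315.6 K

T = 315.6 K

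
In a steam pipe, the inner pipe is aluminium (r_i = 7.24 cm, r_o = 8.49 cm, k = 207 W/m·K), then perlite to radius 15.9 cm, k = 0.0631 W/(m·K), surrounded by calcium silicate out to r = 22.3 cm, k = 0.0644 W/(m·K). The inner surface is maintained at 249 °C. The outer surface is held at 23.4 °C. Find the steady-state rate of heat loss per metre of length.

Q' = 93.3 W/m

Treat each layer as a resistance in series:
  R'_aluminium = ln(0.0849/0.0724)/(2πk) = 0.1593/(2π·207) = 1.225×10^-4 m·K/W
  R'_perlite = ln(0.159/0.0849)/(2πk) = 0.6274/(2π·0.0631) = 1.583 m·K/W
  R'_calcium silicate = ln(0.223/0.159)/(2πk) = 0.3383/(2π·0.0644) = 0.8360 m·K/W
ΣR = 1.225×10^-4 + 1.583 + 0.8360 = 2.419 m·K/W
Q' = ΔT/ΣR = (249 °C − 23.4 °C)/2.419 = 93.3 W/m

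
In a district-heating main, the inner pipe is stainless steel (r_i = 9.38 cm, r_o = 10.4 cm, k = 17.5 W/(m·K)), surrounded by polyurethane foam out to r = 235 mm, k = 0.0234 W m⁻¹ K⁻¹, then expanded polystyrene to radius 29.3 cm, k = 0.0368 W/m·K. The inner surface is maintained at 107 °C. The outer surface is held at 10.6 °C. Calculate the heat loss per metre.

Resistance network (inner→outer):
  R'_stainless steel = ln(0.104/0.0938)/(2πk) = 0.1032/(2π·17.5) = 9.388×10^-4 m·K/W
  R'_polyurethane foam = ln(0.235/0.104)/(2πk) = 0.8152/(2π·0.0234) = 5.545 m·K/W
  R'_expanded polystyrene = ln(0.293/0.235)/(2πk) = 0.2206/(2π·0.0368) = 0.9540 m·K/W
ΣR = 9.388×10^-4 + 5.545 + 0.9540 = 6.500 m·K/W
Q' = ΔT/ΣR = (107 °C − 10.6 °C)/6.500 = 14.8 W/m

Q' = 14.8 W/m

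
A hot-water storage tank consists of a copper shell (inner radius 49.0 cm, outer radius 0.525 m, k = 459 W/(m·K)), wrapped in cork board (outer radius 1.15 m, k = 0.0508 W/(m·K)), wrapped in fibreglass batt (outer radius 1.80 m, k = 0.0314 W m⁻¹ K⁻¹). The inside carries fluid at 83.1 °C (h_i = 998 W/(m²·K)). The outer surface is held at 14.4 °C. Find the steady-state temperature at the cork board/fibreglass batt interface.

T = 37.0 °C

Treat each layer as a resistance in series:
  R_conv,in = 1/(4πr²h) = 1/(4π·0.490²·998) = 3.321×10^-4 K/W
  R_copper = (1/0.490 − 1/0.525)/(4πk) = 0.1361/(4π·459) = 2.359×10^-5 K/W
  R_cork board = (1/0.525 − 1/1.15)/(4πk) = 1.035/(4π·0.0508) = 1.622 K/W
  R_fibreglass batt = (1/1.15 − 1/1.80)/(4πk) = 0.3140/(4π·0.0314) = 0.7958 K/W
ΣR = 3.321×10^-4 + 2.359×10^-5 + 1.622 + 0.7958 = 2.418 K/W
Q = ΔT/ΣR = (83.1 °C − 14.4 °C)/2.418 = 28.41 W
From the inner boundary to the cork board/fibreglass batt interface, ΣR_partial = 1.622 K/W.
T_interface = T_in − Q·ΣR_partial = 83.1 °C − (28.41)(1.622) = 37.0 °C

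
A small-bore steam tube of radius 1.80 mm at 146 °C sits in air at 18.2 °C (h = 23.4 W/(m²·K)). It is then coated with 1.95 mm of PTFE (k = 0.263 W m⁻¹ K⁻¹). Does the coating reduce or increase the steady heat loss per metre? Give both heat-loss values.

increases: 33.8 → 56.6 W/m

Critical radius for a cylinder: r_cr = k/h = 0.0112 m = 1.12 cm.
Outer radius after coating: r₂ = 0.00180 + 0.00195 = 0.00375 m.
Since r₁ < r_cr and r₂ ≤ r_cr, the coating moves toward the maximum at r_cr — heat loss rises.
Bare: R = 1/(2πr₁h) = 3.779 m·K/W; Q = 127.8/3.779 = 33.8 W/m.
Coated: R = R_cond + R_conv = 2.258 m·K/W; Q = 127.8/2.258 = 56.6 W/m.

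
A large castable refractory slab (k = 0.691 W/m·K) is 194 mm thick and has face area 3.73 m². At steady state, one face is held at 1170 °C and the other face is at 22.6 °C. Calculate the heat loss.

Q = 15200 W

Q = kA·ΔT/L = 0.691 × 3.73 × |1170 °C − 22.6 °C| / 0.194 = 15200 W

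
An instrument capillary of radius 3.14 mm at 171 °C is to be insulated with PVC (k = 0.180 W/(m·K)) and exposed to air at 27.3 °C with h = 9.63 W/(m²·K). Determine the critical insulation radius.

For a cylinder, r_cr = k_ins/h = 0.180/9.63 = 0.0187 m = 1.87 cm

r_cr = 1.87 cm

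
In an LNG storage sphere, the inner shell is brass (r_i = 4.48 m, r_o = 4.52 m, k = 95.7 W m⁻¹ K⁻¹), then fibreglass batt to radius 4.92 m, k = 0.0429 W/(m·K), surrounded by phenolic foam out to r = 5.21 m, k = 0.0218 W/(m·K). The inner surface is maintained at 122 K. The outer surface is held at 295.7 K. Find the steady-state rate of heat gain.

Q = 2330 W

Series thermal resistances, inner to outer:
  R_brass = (1/4.48 − 1/4.52)/(4πk) = 0.001975/(4π·95.7) = 1.643×10^-6 K/W
  R_fibreglass batt = (1/4.52 − 1/4.92)/(4πk) = 0.01799/(4π·0.0429) = 0.03336 K/W
  R_phenolic foam = (1/4.92 − 1/5.21)/(4πk) = 0.01131/(4π·0.0218) = 0.04130 K/W
ΣR = 1.643×10^-6 + 0.03336 + 0.04130 = 0.07466 K/W
Q = ΔT/ΣR = (122 K − 295.7 K)/0.07466 = -2330 W
(Negative Q ⇒ heat flows inward; heat gain = 2330 W.)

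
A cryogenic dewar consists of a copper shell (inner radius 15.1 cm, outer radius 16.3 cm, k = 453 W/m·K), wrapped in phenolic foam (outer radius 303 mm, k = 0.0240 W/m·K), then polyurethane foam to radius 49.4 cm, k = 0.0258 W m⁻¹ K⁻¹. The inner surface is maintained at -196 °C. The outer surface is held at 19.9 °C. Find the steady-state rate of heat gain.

Series thermal resistances, inner to outer:
  R_copper = (1/0.151 − 1/0.163)/(4πk) = 0.4875/(4π·453) = 8.565×10^-5 K/W
  R_phenolic foam = (1/0.163 − 1/0.303)/(4πk) = 2.835/(4π·0.0240) = 9.399 K/W
  R_polyurethane foam = (1/0.303 − 1/0.494)/(4πk) = 1.276/(4π·0.0258) = 3.936 K/W
ΣR = 8.565×10^-5 + 9.399 + 3.936 = 13.34 K/W
Q = ΔT/ΣR = (-196 °C − 19.9 °C)/13.34 = -16.2 W
(Negative Q ⇒ heat flows inward; heat gain = 16.2 W.)

Q = 16.2 W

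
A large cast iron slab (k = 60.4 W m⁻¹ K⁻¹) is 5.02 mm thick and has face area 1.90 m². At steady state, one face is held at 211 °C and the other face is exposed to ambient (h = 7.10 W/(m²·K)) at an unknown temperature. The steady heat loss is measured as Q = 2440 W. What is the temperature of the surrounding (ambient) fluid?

Sum the resistances:
  R_cast iron = L/(kA) = 0.00502/(60.4·1.90) = 4.374×10^-5 K/W
  R_conv,out = 1/(hA) = 1/(7.10·1.90) = 0.07413 K/W
ΣR = 0.07417 K/W
ΔT = Q·ΣR = 2440 × 0.07417 = 181.0 K
Heat flows outward, so T_out = T_in − ΔT = 211 − 181.0 = 30.0 °C

T_out = 30.0 °C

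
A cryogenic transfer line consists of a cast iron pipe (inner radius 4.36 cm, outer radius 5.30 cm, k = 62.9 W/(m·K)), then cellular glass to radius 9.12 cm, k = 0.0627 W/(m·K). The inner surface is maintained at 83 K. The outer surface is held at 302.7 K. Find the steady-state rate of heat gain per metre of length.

Treat each layer as a resistance in series:
  R'_cast iron = ln(0.0530/0.0436)/(2πk) = 0.1952/(2π·62.9) = 4.940×10^-4 m·K/W
  R'_cellular glass = ln(0.0912/0.0530)/(2πk) = 0.5428/(2π·0.0627) = 1.378 m·K/W
ΣR = 4.940×10^-4 + 1.378 = 1.378 m·K/W
Q' = ΔT/ΣR = (83 K − 302.7 K)/1.378 = -159 W/m
(Negative Q' ⇒ heat flows inward; heat gain = 159 W/m.)

Q' = 159 W/m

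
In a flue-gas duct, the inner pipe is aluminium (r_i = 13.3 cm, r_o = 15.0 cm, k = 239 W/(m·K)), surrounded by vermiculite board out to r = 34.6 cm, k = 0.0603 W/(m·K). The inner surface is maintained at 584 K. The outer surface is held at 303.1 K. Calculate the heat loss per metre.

Resistance network (inner→outer):
  R'_aluminium = ln(0.150/0.133)/(2πk) = 0.1203/(2π·239) = 8.010×10^-5 m·K/W
  R'_vermiculite board = ln(0.346/0.150)/(2πk) = 0.8358/(2π·0.0603) = 2.206 m·K/W
ΣR = 8.010×10^-5 + 2.206 = 2.206 m·K/W
Q' = ΔT/ΣR = (584 K − 303.1 K)/2.206 = 127 W/m

Q' = 127 W/m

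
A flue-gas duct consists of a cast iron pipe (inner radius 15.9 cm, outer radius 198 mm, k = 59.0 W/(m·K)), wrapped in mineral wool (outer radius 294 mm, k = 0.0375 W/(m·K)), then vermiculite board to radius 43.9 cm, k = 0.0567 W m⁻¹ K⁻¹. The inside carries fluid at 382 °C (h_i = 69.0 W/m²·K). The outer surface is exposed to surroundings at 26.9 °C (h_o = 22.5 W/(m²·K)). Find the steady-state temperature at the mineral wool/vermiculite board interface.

T = 170 °C

Treat each layer as a resistance in series:
  R'_conv,in = 1/(2πr h) = 1/(2π·0.159·69.0) = 0.01451 m·K/W
  R'_cast iron = ln(0.198/0.159)/(2πk) = 0.2194/(2π·59.0) = 5.917×10^-4 m·K/W
  R'_mineral wool = ln(0.294/0.198)/(2πk) = 0.3953/(2π·0.0375) = 1.678 m·K/W
  R'_vermiculite board = ln(0.439/0.294)/(2πk) = 0.4009/(2π·0.0567) = 1.125 m·K/W
  R'_conv,out = 1/(2πr h) = 1/(2π·0.439·22.5) = 0.01611 m·K/W
ΣR = 0.01451 + 5.917×10^-4 + 1.678 + 1.125 + 0.01611 = 2.834 m·K/W
Q' = ΔT/ΣR = (382 °C − 26.9 °C)/2.834 = 125.3 W/m
From the inner boundary to the mineral wool/vermiculite board interface, ΣR_partial = 1.693 m·K/W.
T_interface = T_in − Q'·ΣR_partial = 382 °C − (125.3)(1.693) = 170 °C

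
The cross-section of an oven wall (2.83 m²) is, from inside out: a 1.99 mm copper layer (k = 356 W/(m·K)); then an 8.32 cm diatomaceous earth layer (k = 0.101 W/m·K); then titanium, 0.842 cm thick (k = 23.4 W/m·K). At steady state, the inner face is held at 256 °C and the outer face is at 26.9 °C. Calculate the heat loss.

Resistance network (inner→outer):
  R_copper = L/(kA) = 0.00199/(356·2.83) = 1.975×10^-6 K/W
  R_diatomaceous earth = L/(kA) = 0.0832/(0.101·2.83) = 0.2911 K/W
  R_titanium = L/(kA) = 0.00842/(23.4·2.83) = 1.271×10^-4 K/W
ΣR = 1.975×10^-6 + 0.2911 + 1.271×10^-4 = 0.2912 K/W
Q = ΔT/ΣR = (256 °C − 26.9 °C)/0.2912 = 787 W

Q = 787 W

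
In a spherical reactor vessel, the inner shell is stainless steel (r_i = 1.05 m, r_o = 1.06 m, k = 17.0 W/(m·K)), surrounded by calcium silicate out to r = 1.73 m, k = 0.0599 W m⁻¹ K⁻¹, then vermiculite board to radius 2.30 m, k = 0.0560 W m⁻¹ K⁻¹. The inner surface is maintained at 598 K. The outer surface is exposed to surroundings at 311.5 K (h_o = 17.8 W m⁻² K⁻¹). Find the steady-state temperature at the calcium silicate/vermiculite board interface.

T = 396 K

Resistance network (inner→outer):
  R_stainless steel = (1/1.05 − 1/1.06)/(4πk) = 0.008985/(4π·17.0) = 4.206×10^-5 K/W
  R_calcium silicate = (1/1.06 − 1/1.73)/(4πk) = 0.3654/(4π·0.0599) = 0.4854 K/W
  R_vermiculite board = (1/1.73 − 1/2.30)/(4πk) = 0.1433/(4π·0.0560) = 0.2036 K/W
  R_conv,out = 1/(4πr²h) = 1/(4π·2.30²·17.8) = 8.451×10^-4 K/W
ΣR = 4.206×10^-5 + 0.4854 + 0.2036 + 8.451×10^-4 = 0.6899 K/W
Q = ΔT/ΣR = (598 K − 311.5 K)/0.6899 = 415.3 W
From the inner boundary to the calcium silicate/vermiculite board interface, ΣR_partial = 0.4854 K/W.
T_interface = T_in − Q·ΣR_partial = 598 K − (415.3)(0.4854) = 396 K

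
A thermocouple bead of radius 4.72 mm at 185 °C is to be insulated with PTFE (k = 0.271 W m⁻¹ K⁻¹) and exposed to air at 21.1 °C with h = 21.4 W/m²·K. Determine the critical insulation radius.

For a sphere, r_cr = 2k_ins/h = 2·0.271/21.4 = 0.0253 m = 2.53 cm

r_cr = 2.53 cm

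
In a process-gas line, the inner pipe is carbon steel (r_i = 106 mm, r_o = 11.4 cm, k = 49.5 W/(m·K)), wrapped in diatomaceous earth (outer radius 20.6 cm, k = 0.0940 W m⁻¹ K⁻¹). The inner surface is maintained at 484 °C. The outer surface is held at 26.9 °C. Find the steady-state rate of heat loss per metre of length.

Treat each layer as a resistance in series:
  R'_carbon steel = ln(0.114/0.106)/(2πk) = 0.07276/(2π·49.5) = 2.339×10^-4 m·K/W
  R'_diatomaceous earth = ln(0.206/0.114)/(2πk) = 0.5917/(2π·0.0940) = 1.002 m·K/W
ΣR = 2.339×10^-4 + 1.002 = 1.002 m·K/W
Q' = ΔT/ΣR = (484 °C − 26.9 °C)/1.002 = 456 W/m

Q' = 456 W/m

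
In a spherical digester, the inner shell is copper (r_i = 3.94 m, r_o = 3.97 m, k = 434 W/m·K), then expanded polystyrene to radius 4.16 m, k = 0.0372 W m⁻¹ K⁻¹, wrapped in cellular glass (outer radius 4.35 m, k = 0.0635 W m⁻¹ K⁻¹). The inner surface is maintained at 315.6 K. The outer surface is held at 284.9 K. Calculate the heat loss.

Treat each layer as a resistance in series:
  R_copper = (1/3.94 − 1/3.97)/(4πk) = 0.001918/(4π·434) = 3.517×10^-7 K/W
  R_expanded polystyrene = (1/3.97 − 1/4.16)/(4πk) = 0.01150/(4π·0.0372) = 0.02461 K/W
  R_cellular glass = (1/4.16 − 1/4.35)/(4πk) = 0.01050/(4π·0.0635) = 0.01316 K/W
ΣR = 3.517×10^-7 + 0.02461 + 0.01316 = 0.03777 K/W
Q = ΔT/ΣR = (315.6 K − 284.9 K)/0.03777 = 813 W

Q = 813 W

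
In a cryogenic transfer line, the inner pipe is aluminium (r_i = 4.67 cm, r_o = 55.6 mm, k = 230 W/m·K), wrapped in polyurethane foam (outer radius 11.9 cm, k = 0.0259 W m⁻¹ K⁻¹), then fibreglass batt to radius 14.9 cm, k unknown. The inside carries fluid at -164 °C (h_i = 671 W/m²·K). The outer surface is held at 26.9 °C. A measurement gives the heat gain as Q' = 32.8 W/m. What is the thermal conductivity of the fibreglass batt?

k = 0.0314 W/m·K

ΣR = ΔT/Q' = |-164 − 26.9|/32.8 = 5.820 m·K/W
Known resistances:
  R'_conv,in = 1/(2πr h) = 1/(2π·0.0467·671) = 0.005079 m·K/W
  R'_aluminium = ln(0.0556/0.0467)/(2πk) = 0.1744/(2π·230) = 1.207×10^-4 m·K/W
  R'_polyurethane foam = ln(0.119/0.0556)/(2πk) = 0.7609/(2π·0.0259) = 4.676 m·K/W
R_fibreglass batt = ΣR − ΣR_known = 5.820 − 4.681 = 1.139 m·K/W
ln(r₂/r₁)/(2πk) = 1.139 ⇒ k = 0.2248/(2π·1.139) = 0.0314 W/m·K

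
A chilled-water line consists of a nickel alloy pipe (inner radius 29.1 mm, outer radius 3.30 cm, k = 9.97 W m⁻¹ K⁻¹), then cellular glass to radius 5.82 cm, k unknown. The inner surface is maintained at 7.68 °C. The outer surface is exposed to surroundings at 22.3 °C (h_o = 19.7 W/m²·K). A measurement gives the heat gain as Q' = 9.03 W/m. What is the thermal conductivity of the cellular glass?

ΣR = ΔT/Q' = |7.68 − 22.3|/9.03 = 1.619 m·K/W
Known resistances:
  R'_nickel alloy = ln(0.0330/0.0291)/(2πk) = 0.1258/(2π·9.97) = 0.002008 m·K/W
  R'_conv,out = 1/(2πr h) = 1/(2π·0.0582·19.7) = 0.1388 m·K/W
R_cellular glass = ΣR − ΣR_known = 1.619 − 0.1408 = 1.478 m·K/W
ln(r₂/r₁)/(2πk) = 1.478 ⇒ k = 0.5674/(2π·1.478) = 0.0611 W/m·K

k = 0.0611 W/m·K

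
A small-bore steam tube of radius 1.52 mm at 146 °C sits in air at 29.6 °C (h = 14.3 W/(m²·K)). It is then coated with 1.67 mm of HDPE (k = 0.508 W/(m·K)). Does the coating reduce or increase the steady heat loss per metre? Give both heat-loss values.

Critical radius for a cylinder: r_cr = k/h = 0.0355 m = 3.55 cm.
Outer radius after coating: r₂ = 0.00152 + 0.00167 = 0.00319 m.
Since r₁ < r_cr and r₂ ≤ r_cr, the coating moves toward the maximum at r_cr — heat loss rises.
Bare: R = 1/(2πr₁h) = 7.322 m·K/W; Q = 116.4/7.322 = 15.9 W/m.
Coated: R = R_cond + R_conv = 3.721 m·K/W; Q = 116.4/3.721 = 31.3 W/m.

increases: 15.9 → 31.3 W/m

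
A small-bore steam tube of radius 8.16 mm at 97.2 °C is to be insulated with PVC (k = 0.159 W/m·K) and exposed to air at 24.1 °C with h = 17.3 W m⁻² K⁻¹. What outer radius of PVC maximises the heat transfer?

For a cylinder, r_cr = k_ins/h = 0.159/17.3 = 0.00919 m = 0.919 cm

r_cr = 0.919 cm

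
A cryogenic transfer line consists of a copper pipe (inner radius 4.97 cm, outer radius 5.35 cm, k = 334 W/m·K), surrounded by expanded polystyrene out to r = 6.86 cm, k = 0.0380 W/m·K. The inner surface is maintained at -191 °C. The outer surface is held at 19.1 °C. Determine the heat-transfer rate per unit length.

Resistance network (inner→outer):
  R'_copper = ln(0.0535/0.0497)/(2πk) = 0.07368/(2π·334) = 3.511×10^-5 m·K/W
  R'_expanded polystyrene = ln(0.0686/0.0535)/(2πk) = 0.2486/(2π·0.0380) = 1.041 m·K/W
ΣR = 3.511×10^-5 + 1.041 = 1.041 m·K/W
Q' = ΔT/ΣR = (-191 °C − 19.1 °C)/1.041 = -202 W/m
(Negative Q' ⇒ heat flows inward; heat gain = 202 W/m.)

Q' = 202 W/m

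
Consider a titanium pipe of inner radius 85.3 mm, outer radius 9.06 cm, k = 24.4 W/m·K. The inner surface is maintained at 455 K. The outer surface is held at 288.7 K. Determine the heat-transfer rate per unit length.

Q' = 2πk·ΔT/ln(r₂/r₁) = 2π × 24.4 × 166.3 / ln(0.0906/0.0853) = 4.23×10^5 W/m

Q' = 423 kW/m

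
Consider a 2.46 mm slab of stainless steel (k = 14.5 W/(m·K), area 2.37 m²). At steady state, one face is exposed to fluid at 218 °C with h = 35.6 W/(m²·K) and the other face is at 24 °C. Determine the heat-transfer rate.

Q = 16.3 kW

Resistance network (inner→outer):
  R_conv,in = 1/(hA) = 1/(35.6·2.37) = 0.01185 K/W
  R_stainless steel = L/(kA) = 0.00246/(14.5·2.37) = 7.158×10^-5 K/W
ΣR = 0.01185 + 7.158×10^-5 = 0.01192 K/W
Q = ΔT/ΣR = (218 °C − 24 °C)/0.01192 = 16300 W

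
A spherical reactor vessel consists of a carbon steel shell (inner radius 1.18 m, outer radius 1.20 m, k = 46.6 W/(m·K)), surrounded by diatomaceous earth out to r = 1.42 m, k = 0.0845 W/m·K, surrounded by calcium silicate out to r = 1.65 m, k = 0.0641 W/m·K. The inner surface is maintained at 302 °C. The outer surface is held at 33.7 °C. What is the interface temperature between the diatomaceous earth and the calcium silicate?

T = 168 °C

Resistance network (inner→outer):
  R_carbon steel = (1/1.18 − 1/1.20)/(4πk) = 0.01412/(4π·46.6) = 2.412×10^-5 K/W
  R_diatomaceous earth = (1/1.20 − 1/1.42)/(4πk) = 0.1291/(4π·0.0845) = 0.1216 K/W
  R_calcium silicate = (1/1.42 − 1/1.65)/(4πk) = 0.09816/(4π·0.0641) = 0.1219 K/W
ΣR = 2.412×10^-5 + 0.1216 + 0.1219 = 0.2435 K/W
Q = ΔT/ΣR = (302 °C − 33.7 °C)/0.2435 = 1102 W
From the inner boundary to the diatomaceous earth/calcium silicate interface, ΣR_partial = 0.1216 K/W.
T_interface = T_in − Q·ΣR_partial = 302 °C − (1102)(0.1216) = 168 °C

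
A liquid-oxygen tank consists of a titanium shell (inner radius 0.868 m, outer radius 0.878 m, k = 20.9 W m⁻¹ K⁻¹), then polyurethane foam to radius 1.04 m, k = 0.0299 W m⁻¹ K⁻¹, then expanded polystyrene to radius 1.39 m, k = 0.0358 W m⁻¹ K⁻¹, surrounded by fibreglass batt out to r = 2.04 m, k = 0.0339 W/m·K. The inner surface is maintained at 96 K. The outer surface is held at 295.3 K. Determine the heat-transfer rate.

Treat each layer as a resistance in series:
  R_titanium = (1/0.868 − 1/0.878)/(4πk) = 0.01312/(4π·20.9) = 4.996×10^-5 K/W
  R_polyurethane foam = (1/0.878 − 1/1.04)/(4πk) = 0.1774/(4π·0.0299) = 0.4722 K/W
  R_expanded polystyrene = (1/1.04 − 1/1.39)/(4πk) = 0.2421/(4π·0.0358) = 0.5382 K/W
  R_fibreglass batt = (1/1.39 − 1/2.04)/(4πk) = 0.2292/(4π·0.0339) = 0.5381 K/W
ΣR = 4.996×10^-5 + 0.4722 + 0.5382 + 0.5381 = 1.549 K/W
Q = ΔT/ΣR = (96 K − 295.3 K)/1.549 = -129 W
(Negative Q ⇒ heat flows inward; heat gain = 129 W.)

Q = 129 W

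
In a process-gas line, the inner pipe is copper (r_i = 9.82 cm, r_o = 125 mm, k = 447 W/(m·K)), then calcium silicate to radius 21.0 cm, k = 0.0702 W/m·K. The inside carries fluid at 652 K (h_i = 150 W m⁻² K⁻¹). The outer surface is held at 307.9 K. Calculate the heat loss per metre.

Q' = 290 W/m

Treat each layer as a resistance in series:
  R'_conv,in = 1/(2πr h) = 1/(2π·0.0982·150) = 0.01080 m·K/W
  R'_copper = ln(0.125/0.0982)/(2πk) = 0.2413/(2π·447) = 8.592×10^-5 m·K/W
  R'_calcium silicate = ln(0.210/0.125)/(2πk) = 0.5188/(2π·0.0702) = 1.176 m·K/W
ΣR = 0.01080 + 8.592×10^-5 + 1.176 = 1.187 m·K/W
Q' = ΔT/ΣR = (652 K − 307.9 K)/1.187 = 290 W/m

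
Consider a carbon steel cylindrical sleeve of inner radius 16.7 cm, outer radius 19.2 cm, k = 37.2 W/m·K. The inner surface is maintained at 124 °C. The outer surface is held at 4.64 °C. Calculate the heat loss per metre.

Q' = 2.00×10^5 W/m

Q' = 2πk·ΔT/ln(r₂/r₁) = 2π × 37.2 × 119.36 / ln(0.192/0.167) = 2.00×10^5 W/m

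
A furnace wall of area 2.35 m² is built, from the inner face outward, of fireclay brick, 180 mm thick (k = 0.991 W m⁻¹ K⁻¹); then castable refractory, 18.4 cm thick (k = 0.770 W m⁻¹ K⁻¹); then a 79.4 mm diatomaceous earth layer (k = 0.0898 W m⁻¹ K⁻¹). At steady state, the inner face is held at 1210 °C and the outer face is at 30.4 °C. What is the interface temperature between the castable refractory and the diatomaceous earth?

T = 830 °C

Treat each layer as a resistance in series:
  R_fireclay brick = L/(kA) = 0.180/(0.991·2.35) = 0.07729 K/W
  R_castable refractory = L/(kA) = 0.184/(0.770·2.35) = 0.1017 K/W
  R_diatomaceous earth = L/(kA) = 0.0794/(0.0898·2.35) = 0.3762 K/W
ΣR = 0.07729 + 0.1017 + 0.3762 = 0.5552 K/W
Q = ΔT/ΣR = (1210 °C − 30.4 °C)/0.5552 = 2125 W
From the inner boundary to the castable refractory/diatomaceous earth interface, ΣR_partial = 0.1790 K/W.
T_interface = T_in − Q·ΣR_partial = 1210 °C − (2125)(0.1790) = 830 °C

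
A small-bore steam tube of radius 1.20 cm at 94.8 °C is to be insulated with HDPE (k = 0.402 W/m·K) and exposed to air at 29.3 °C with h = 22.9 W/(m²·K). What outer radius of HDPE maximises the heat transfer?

For a cylinder, r_cr = k_ins/h = 0.402/22.9 = 0.0176 m = 1.76 cm

r_cr = 1.76 cm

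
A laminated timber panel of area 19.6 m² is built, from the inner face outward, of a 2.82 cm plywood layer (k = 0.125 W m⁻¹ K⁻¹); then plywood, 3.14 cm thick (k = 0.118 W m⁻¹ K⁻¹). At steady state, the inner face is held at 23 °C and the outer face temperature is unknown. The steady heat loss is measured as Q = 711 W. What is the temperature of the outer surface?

Series resistances:
  R_plywood = L/(kA) = 0.0282/(0.125·19.6) = 0.01151 K/W
  R_plywood = L/(kA) = 0.0314/(0.118·19.6) = 0.01358 K/W
ΣR = 0.02509 K/W
ΔT = Q·ΣR = 711 × 0.02509 = 17.84 K
Heat flows outward, so T_out = T_in − ΔT = 23 − 17.84 = 5.16 °C

T_out = 5.16 °C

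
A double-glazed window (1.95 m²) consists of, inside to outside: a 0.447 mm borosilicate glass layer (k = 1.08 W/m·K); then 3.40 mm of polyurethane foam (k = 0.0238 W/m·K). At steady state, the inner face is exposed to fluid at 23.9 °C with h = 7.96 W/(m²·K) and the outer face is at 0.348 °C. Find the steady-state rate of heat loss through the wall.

Q = 171 W

Series thermal resistances, inner to outer:
  R_conv,in = 1/(hA) = 1/(7.96·1.95) = 0.06442 K/W
  R_borosilicate glass = L/(kA) = 4.47×10^-4/(1.08·1.95) = 2.123×10^-4 K/W
  R_polyurethane foam = L/(kA) = 0.00340/(0.0238·1.95) = 0.07326 K/W
ΣR = 0.06442 + 2.123×10^-4 + 0.07326 = 0.1379 K/W
Q = ΔT/ΣR = (23.9 °C − 0.348 °C)/0.1379 = 171 W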